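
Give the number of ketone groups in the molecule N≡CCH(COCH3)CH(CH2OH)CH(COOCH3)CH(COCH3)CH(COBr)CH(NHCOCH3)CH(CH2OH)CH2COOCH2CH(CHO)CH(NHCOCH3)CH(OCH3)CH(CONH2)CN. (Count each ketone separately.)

2

Reading the structure from left to right:
  N≡C: N≡C–: carbon triple-bonded to nitrogen → nitrile.
  CH(COCH3): pendant –COCH3: carbonyl C bonded to two carbons → ketone.
  CH(CH2OH): pendant –CH2OH on an sp³ backbone C → alcohol.
  CH(COOCH3): pendant –COOCH3: carbonyl C bonded to C and –OCH3 → ester.
  CH(COCH3): pendant –COCH3: carbonyl C bonded to two carbons → ketone.
  CH(COBr): pendant –C(=O)X: carbonyl C bonded to C and halogen → acyl halide.
  CH(NHCOCH3): pendant –NHC(=O)CH3: N bonded to a carbonyl → amide (not amine).
  CH(CH2OH): pendant –CH2OH on an sp³ backbone C → alcohol.
  CH2COOCH2: –C(=O)–O–C with C on the carbonyl side → ester.
  CH(CHO): pendant –CHO: carbonyl C bonded to C and H → aldehyde.
  CH(NHCOCH3): pendant –NHC(=O)CH3: N bonded to a carbonyl → amide (not amine).
  CH(OCH3): pendant –OCH3: C–O–C with sp³ C, no adjacent C=O → ether.
  CH(CONH2): pendant –CONH2: carbonyl C bonded to C and N → amide.
  CN: –C≡N: carbon triple-bonded to nitrogen → nitrile.
Ketone appears at: CH(COCH3), CH(COCH3) → 2.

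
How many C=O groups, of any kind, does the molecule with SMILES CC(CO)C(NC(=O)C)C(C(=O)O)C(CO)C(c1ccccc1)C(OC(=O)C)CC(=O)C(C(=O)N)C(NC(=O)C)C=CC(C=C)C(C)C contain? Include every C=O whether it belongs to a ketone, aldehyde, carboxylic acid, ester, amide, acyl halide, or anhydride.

CH(NHCOCH3): amide, 1 C=O (running total 1).
CH(COOH): carboxylic acid, 1 C=O (running total 2).
CH(OCOCH3): ester, 1 C=O (running total 3).
CO: ketone, 1 C=O (running total 4).
CH(CONH2): amide, 1 C=O (running total 5).
CH(NHCOCH3): amide, 1 C=O (running total 6).

6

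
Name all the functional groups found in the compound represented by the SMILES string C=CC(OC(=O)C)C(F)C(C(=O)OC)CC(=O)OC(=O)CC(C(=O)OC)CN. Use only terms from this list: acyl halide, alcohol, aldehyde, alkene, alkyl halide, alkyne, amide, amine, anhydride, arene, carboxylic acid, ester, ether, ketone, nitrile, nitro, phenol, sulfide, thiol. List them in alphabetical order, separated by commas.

alkene, alkyl halide, amine, anhydride, ester

Reading the structure from left to right:
  CH2=CH: C=C double bond → alkene.
  CH(OCOCH3): pendant –OC(=O)CH3: an acyloxy group → ester.
  CH(F): halogen on an sp³ carbon → alkyl halide.
  CH(COOCH3): pendant –COOCH3: carbonyl C bonded to C and –OCH3 → ester.
  CH2CO-O-COCH2: two acyl groups sharing one oxygen, –C(=O)–O–C(=O)– → anhydride.
  CH(COOCH3): pendant –COOCH3: carbonyl C bonded to C and –OCH3 → ester.
  CH2NH2: –NH2 on an sp³ carbon with no adjacent C=O → amine.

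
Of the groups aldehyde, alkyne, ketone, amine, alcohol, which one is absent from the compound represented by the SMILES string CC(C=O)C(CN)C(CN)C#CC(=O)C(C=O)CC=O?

alkyne: present (C≡C — C≡C triple bond → alkyne).
aldehyde: present (CH(CHO) — pendant –CHO: carbonyl C bonded to C and H → aldehyde).
amine: present (CH(CH2NH2) — pendant –CH2NH2: N on sp³ C, no adjacent C=O → amine).
ketone: present (CO — –C(=O)– with carbon on both sides → ketone).
alcohol: no segment matches this pattern.

alcohol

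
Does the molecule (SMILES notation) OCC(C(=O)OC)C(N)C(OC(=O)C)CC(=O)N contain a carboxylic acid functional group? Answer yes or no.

Taking each segment in turn:
  HOCH2: HO– on an sp³ carbon → alcohol.
  CH(COOCH3): pendant –COOCH3: carbonyl C bonded to C and –OCH3 → ester.
  CH(NH2): –NH2 on an sp³ carbon with no adjacent C=O → amine.
  CH(OCOCH3): pendant –OC(=O)CH3: an acyloxy group → ester.
  CONH2: –C(=O)NH2: carbonyl C bonded to C and to N → amide (the N is not a separate amine).
In each of CH(COOCH3) and CH(OCOCH3), the acyl oxygen is bonded to carbon (–O–C), not to H, so this is an ester. In CONH2, the carbonyl is bonded to nitrogen, not to –OH; that is an amide.
The groups actually present are: alcohol, amide, amine, ester.

no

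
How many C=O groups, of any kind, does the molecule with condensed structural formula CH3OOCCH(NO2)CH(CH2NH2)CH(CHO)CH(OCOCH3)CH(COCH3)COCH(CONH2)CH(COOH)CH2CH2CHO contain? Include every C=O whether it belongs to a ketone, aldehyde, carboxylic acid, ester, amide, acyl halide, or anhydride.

8

CH3OOC: ester, 1 C=O (running total 1).
CH(CHO): aldehyde, 1 C=O (running total 2).
CH(OCOCH3): ester, 1 C=O (running total 3).
CH(COCH3): ketone, 1 C=O (running total 4).
CO: ketone, 1 C=O (running total 5).
CH(CONH2): amide, 1 C=O (running total 6).
CH(COOH): carboxylic acid, 1 C=O (running total 7).
CHO: aldehyde, 1 C=O (running total 8).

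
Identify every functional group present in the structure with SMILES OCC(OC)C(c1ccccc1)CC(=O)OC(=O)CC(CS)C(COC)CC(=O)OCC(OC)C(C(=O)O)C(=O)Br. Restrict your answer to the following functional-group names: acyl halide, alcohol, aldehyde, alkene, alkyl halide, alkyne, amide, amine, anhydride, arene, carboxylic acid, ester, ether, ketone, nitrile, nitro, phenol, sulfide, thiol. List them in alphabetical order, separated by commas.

HO– on an sp³ carbon → alcohol.
pendant –OCH3: C–O–C with sp³ C, no adjacent C=O → ether.
pendant –C6H5: benzene ring → arene.
two acyl groups sharing one oxygen, –C(=O)–O–C(=O)– → anhydride.
pendant –CH2SH → thiol.
pendant –CH2OCH3: C–O–C linkage → ether.
–C(=O)–O–C with C on the carbonyl side → ester.
pendant –OCH3: C–O–C with sp³ C, no adjacent C=O → ether.
pendant –COOH: carbonyl C bonded to C and –OH → carboxylic acid.
–C(=O)Br: carbonyl C bonded to C and to a halogen → acyl halide (not alkyl halide).

acyl halide, alcohol, anhydride, arene, carboxylic acid, ester, ether, thiol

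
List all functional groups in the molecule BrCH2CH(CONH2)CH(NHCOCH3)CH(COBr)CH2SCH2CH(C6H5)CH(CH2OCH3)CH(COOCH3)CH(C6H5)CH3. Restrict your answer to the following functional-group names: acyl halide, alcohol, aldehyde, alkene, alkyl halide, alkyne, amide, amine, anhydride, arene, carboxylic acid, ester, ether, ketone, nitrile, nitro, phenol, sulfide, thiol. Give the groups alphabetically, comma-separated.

acyl halide, alkyl halide, amide, arene, ester, ether, sulfide

halogen on an sp³ carbon → alkyl halide.
pendant –CONH2: carbonyl C bonded to C and N → amide.
pendant –NHC(=O)CH3: N bonded to a carbonyl → amide (not amine).
pendant –C(=O)X: carbonyl C bonded to C and halogen → acyl halide.
C–S–C linkage → sulfide (thioether).
pendant –C6H5: benzene ring → arene.
pendant –CH2OCH3: C–O–C linkage → ether.
pendant –COOCH3: carbonyl C bonded to C and –OCH3 → ester.
pendant –C6H5: benzene ring → arene.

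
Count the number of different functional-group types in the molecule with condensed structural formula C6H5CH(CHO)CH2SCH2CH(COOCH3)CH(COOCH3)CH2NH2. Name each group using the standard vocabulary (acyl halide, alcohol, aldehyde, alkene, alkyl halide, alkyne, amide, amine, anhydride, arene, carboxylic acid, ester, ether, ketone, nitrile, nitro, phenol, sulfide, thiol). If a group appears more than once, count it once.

Reading the structure from left to right:
  C6H5: C6H5– phenyl ring → arene.
  CH(CHO): pendant –CHO: carbonyl C bonded to C and H → aldehyde.
  CH2SCH2: C–S–C linkage → sulfide (thioether).
  CH(COOCH3): pendant –COOCH3: carbonyl C bonded to C and –OCH3 → ester.
  CH(COOCH3): pendant –COOCH3: carbonyl C bonded to C and –OCH3 → ester.
  CH2NH2: –NH2 on an sp³ carbon with no adjacent C=O → amine.
Distinct types present: aldehyde, amine, arene, ester, sulfide.

5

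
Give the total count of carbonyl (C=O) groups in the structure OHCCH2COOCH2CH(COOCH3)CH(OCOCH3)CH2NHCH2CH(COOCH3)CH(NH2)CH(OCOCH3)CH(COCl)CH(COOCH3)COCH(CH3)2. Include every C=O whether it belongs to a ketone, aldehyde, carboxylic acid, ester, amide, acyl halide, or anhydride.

OHC: aldehyde, 1 C=O (running total 1).
CH2COOCH2: ester, 1 C=O (running total 2).
CH(COOCH3): ester, 1 C=O (running total 3).
CH(OCOCH3): ester, 1 C=O (running total 4).
CH(COOCH3): ester, 1 C=O (running total 5).
CH(OCOCH3): ester, 1 C=O (running total 6).
CH(COCl): acyl halide, 1 C=O (running total 7).
CH(COOCH3): ester, 1 C=O (running total 8).
CO: ketone, 1 C=O (running total 9).

9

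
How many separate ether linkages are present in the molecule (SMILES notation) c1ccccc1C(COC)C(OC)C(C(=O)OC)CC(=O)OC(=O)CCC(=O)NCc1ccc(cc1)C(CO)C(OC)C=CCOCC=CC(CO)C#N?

C6H5– phenyl ring → arene.
pendant –CH2OCH3: C–O–C linkage → ether.
pendant –OCH3: C–O–C with sp³ C, no adjacent C=O → ether.
pendant –COOCH3: carbonyl C bonded to C and –OCH3 → ester.
two acyl groups sharing one oxygen, –C(=O)–O–C(=O)– → anhydride.
–C(=O)–N– linkage → amide (the N is not an amine).
para-disubstituted benzene ring → arene.
pendant –CH2OH on an sp³ backbone C → alcohol.
pendant –OCH3: C–O–C with sp³ C, no adjacent C=O → ether.
C=C double bond → alkene.
C–O–C with sp³ carbons on both sides and no adjacent C=O → ether.
C=C double bond → alkene.
pendant –CH2OH on an sp³ backbone C → alcohol.
–C≡N: carbon triple-bonded to nitrogen → nitrile.
Ether appears at: CH(CH2OCH3), CH(OCH3), CH(OCH3), CH2OCH2 → 4.

4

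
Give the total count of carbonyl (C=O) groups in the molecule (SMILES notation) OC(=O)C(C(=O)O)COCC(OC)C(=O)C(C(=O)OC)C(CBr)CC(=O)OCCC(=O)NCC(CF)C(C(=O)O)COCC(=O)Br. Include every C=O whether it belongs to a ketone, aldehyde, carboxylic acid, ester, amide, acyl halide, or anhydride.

HOOC: carboxylic acid, 1 C=O (running total 1).
CH(COOH): carboxylic acid, 1 C=O (running total 2).
CO: ketone, 1 C=O (running total 3).
CH(COOCH3): ester, 1 C=O (running total 4).
CH2COOCH2: ester, 1 C=O (running total 5).
CH2CONHCH2: amide, 1 C=O (running total 6).
CH(COOH): carboxylic acid, 1 C=O (running total 7).
COBr: acyl halide, 1 C=O (running total 8).

8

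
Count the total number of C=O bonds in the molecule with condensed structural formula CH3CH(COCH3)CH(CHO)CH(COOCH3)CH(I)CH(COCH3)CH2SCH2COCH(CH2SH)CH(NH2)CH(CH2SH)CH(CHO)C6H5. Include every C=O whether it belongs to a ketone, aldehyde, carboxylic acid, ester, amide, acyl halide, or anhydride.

6

CH(COCH3): ketone, 1 C=O (running total 1).
CH(CHO): aldehyde, 1 C=O (running total 2).
CH(COOCH3): ester, 1 C=O (running total 3).
CH(COCH3): ketone, 1 C=O (running total 4).
CO: ketone, 1 C=O (running total 5).
CH(CHO): aldehyde, 1 C=O (running total 6).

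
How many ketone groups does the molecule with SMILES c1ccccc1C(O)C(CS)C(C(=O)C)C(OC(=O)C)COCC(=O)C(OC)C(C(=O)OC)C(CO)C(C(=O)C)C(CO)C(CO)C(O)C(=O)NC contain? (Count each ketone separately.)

3

C6H5– phenyl ring → arene.
–OH on an sp³ carbon → alcohol (secondary).
pendant –CH2SH → thiol.
pendant –COCH3: carbonyl C bonded to two carbons → ketone.
pendant –OC(=O)CH3: an acyloxy group → ester.
C–O–C with sp³ carbons on both sides and no adjacent C=O → ether.
–C(=O)– with carbon on both sides → ketone.
pendant –OCH3: C–O–C with sp³ C, no adjacent C=O → ether.
pendant –COOCH3: carbonyl C bonded to C and –OCH3 → ester.
pendant –CH2OH on an sp³ backbone C → alcohol.
pendant –COCH3: carbonyl C bonded to two carbons → ketone.
pendant –CH2OH on an sp³ backbone C → alcohol.
pendant –CH2OH on an sp³ backbone C → alcohol.
–OH on an sp³ carbon → alcohol (secondary).
–C(=O)NHCH3: carbonyl C bonded to C and to N → amide (the N is not an amine).
Ketone appears at: CH(COCH3), CO, CH(COCH3) → 3.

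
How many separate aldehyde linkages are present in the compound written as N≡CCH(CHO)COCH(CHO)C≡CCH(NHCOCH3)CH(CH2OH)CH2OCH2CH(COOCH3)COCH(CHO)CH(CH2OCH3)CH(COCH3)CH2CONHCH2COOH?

3

Reading the structure from left to right:
  N≡C: N≡C–: carbon triple-bonded to nitrogen → nitrile.
  CH(CHO): pendant –CHO: carbonyl C bonded to C and H → aldehyde.
  CO: –C(=O)– with carbon on both sides → ketone.
  CH(CHO): pendant –CHO: carbonyl C bonded to C and H → aldehyde.
  C≡C: C≡C triple bond → alkyne.
  CH(NHCOCH3): pendant –NHC(=O)CH3: N bonded to a carbonyl → amide (not amine).
  CH(CH2OH): pendant –CH2OH on an sp³ backbone C → alcohol.
  CH2OCH2: C–O–C with sp³ carbons on both sides and no adjacent C=O → ether.
  CH(COOCH3): pendant –COOCH3: carbonyl C bonded to C and –OCH3 → ester.
  CO: –C(=O)– with carbon on both sides → ketone.
  CH(CHO): pendant –CHO: carbonyl C bonded to C and H → aldehyde.
  CH(CH2OCH3): pendant –CH2OCH3: C–O–C linkage → ether.
  CH(COCH3): pendant –COCH3: carbonyl C bonded to two carbons → ketone.
  CH2CONHCH2: –C(=O)–N– linkage → amide (the N is not an amine).
  COOH: –COOH: carbonyl C bonded to –OH and C → carboxylic acid (the –OH is not a separate alcohol).
Aldehyde appears at: CH(CHO), CH(CHO), CH(CHO) → 3.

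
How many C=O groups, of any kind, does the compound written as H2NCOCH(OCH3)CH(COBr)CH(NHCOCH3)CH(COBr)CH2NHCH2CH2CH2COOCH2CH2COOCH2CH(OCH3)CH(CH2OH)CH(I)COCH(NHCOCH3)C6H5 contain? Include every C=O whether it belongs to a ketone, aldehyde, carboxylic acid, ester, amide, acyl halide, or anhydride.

H2NCO: amide, 1 C=O (running total 1).
CH(COBr): acyl halide, 1 C=O (running total 2).
CH(NHCOCH3): amide, 1 C=O (running total 3).
CH(COBr): acyl halide, 1 C=O (running total 4).
CH2COOCH2: ester, 1 C=O (running total 5).
CH2COOCH2: ester, 1 C=O (running total 6).
CO: ketone, 1 C=O (running total 7).
CH(NHCOCH3): amide, 1 C=O (running total 8).

8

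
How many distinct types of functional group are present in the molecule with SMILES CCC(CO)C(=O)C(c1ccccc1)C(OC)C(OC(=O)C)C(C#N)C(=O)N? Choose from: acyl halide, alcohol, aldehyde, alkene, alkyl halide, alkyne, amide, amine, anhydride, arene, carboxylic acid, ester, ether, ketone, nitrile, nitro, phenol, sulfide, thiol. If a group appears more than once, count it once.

7

Reading the structure from left to right:
  CH(CH2OH): pendant –CH2OH on an sp³ backbone C → alcohol.
  CO: –C(=O)– with carbon on both sides → ketone.
  CH(C6H5): pendant –C6H5: benzene ring → arene.
  CH(OCH3): pendant –OCH3: C–O–C with sp³ C, no adjacent C=O → ether.
  CH(OCOCH3): pendant –OC(=O)CH3: an acyloxy group → ester.
  CH(CN): pendant –C≡N: nitrile.
  CONH2: –C(=O)NH2: carbonyl C bonded to C and to N → amide (the N is not a separate amine).
Distinct types present: alcohol, amide, arene, ester, ether, ketone, nitrile.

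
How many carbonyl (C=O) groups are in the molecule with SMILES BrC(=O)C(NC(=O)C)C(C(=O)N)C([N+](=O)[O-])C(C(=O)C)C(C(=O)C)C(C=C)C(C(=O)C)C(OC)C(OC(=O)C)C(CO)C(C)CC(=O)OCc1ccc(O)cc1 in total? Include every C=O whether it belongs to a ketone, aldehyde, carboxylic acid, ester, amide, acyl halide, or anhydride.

BrCO: acyl halide, 1 C=O (running total 1).
CH(NHCOCH3): amide, 1 C=O (running total 2).
CH(CONH2): amide, 1 C=O (running total 3).
CH(COCH3): ketone, 1 C=O (running total 4).
CH(COCH3): ketone, 1 C=O (running total 5).
CH(COCH3): ketone, 1 C=O (running total 6).
CH(OCOCH3): ester, 1 C=O (running total 7).
CH2COOCH2: ester, 1 C=O (running total 8).

8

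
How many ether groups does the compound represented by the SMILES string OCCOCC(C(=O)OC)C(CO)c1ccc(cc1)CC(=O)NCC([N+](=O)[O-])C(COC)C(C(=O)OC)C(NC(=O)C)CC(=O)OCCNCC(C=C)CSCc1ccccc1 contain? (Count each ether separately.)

2

Reading the structure from left to right:
  HOCH2: HO– on an sp³ carbon → alcohol.
  CH2OCH2: C–O–C with sp³ carbons on both sides and no adjacent C=O → ether.
  CH(COOCH3): pendant –COOCH3: carbonyl C bonded to C and –OCH3 → ester.
  CH(CH2OH): pendant –CH2OH on an sp³ backbone C → alcohol.
  C6H4: para-disubstituted benzene ring → arene.
  CH2CONHCH2: –C(=O)–N– linkage → amide (the N is not an amine).
  CH(NO2): –NO2 on an sp³ carbon → nitro (the N=O is not a carbonyl).
  CH(CH2OCH3): pendant –CH2OCH3: C–O–C linkage → ether.
  CH(COOCH3): pendant –COOCH3: carbonyl C bonded to C and –OCH3 → ester.
  CH(NHCOCH3): pendant –NHC(=O)CH3: N bonded to a carbonyl → amide (not amine).
  CH2COOCH2: –C(=O)–O–C with C on the carbonyl side → ester.
  CH2NHCH2: C–N–C with sp³ carbons and no adjacent C=O → amine (secondary).
  CH(CH=CH2): pendant –CH=CH2: C=C double bond → alkene.
  CH2SCH2: C–S–C linkage → sulfide (thioether).
  C6H5: –C6H5 phenyl ring → arene.
Ether appears at: CH2OCH2, CH(CH2OCH3) → 2.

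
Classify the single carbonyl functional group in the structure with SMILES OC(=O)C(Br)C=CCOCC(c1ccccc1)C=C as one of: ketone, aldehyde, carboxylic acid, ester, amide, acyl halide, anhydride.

carboxylic acid

The carbonyl is in the HOOC segment: –COOH: carbonyl C bonded to –OH and C → carboxylic acid (the –OH is not a separate alcohol).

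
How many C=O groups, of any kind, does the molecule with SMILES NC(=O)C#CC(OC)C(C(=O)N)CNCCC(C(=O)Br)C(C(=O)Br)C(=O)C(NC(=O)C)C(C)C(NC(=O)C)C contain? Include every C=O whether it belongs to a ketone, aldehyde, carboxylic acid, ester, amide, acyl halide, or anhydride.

H2NCO: amide, 1 C=O (running total 1).
CH(CONH2): amide, 1 C=O (running total 2).
CH(COBr): acyl halide, 1 C=O (running total 3).
CH(COBr): acyl halide, 1 C=O (running total 4).
CO: ketone, 1 C=O (running total 5).
CH(NHCOCH3): amide, 1 C=O (running total 6).
CH(NHCOCH3): amide, 1 C=O (running total 7).

7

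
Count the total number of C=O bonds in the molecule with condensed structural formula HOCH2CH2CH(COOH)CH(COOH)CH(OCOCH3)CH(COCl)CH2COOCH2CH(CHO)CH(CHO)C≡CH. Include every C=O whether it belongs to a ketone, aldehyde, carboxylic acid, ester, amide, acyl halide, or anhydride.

7

CH(COOH): carboxylic acid, 1 C=O (running total 1).
CH(COOH): carboxylic acid, 1 C=O (running total 2).
CH(OCOCH3): ester, 1 C=O (running total 3).
CH(COCl): acyl halide, 1 C=O (running total 4).
CH2COOCH2: ester, 1 C=O (running total 5).
CH(CHO): aldehyde, 1 C=O (running total 6).
CH(CHO): aldehyde, 1 C=O (running total 7).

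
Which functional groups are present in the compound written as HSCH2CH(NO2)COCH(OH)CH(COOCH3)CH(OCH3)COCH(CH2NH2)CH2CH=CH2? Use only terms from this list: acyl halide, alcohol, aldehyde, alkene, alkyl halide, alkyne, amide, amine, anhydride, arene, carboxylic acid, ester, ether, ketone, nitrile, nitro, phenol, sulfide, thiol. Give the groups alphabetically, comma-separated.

Working along the chain:
  HSCH2: –SH on an sp³ carbon → thiol.
  CH(NO2): –NO2 on an sp³ carbon → nitro (the N=O is not a carbonyl).
  CO: –C(=O)– with carbon on both sides → ketone.
  CH(OH): –OH on an sp³ carbon → alcohol (secondary).
  CH(COOCH3): pendant –COOCH3: carbonyl C bonded to C and –OCH3 → ester.
  CH(OCH3): pendant –OCH3: C–O–C with sp³ C, no adjacent C=O → ether.
  CO: –C(=O)– with carbon on both sides → ketone.
  CH(CH2NH2): pendant –CH2NH2: N on sp³ C, no adjacent C=O → amine.
  CH=CH2: C=C double bond → alkene.

alcohol, alkene, amine, ester, ether, ketone, nitro, thiol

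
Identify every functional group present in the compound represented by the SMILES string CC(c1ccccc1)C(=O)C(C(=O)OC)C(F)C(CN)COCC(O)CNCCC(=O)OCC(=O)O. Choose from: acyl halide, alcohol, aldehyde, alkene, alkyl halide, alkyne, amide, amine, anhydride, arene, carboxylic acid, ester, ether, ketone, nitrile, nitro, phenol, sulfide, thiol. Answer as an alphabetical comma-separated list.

alcohol, alkyl halide, amine, arene, carboxylic acid, ester, ether, ketone

Taking each segment in turn:
  CH(C6H5): pendant –C6H5: benzene ring → arene.
  CO: –C(=O)– with carbon on both sides → ketone.
  CH(COOCH3): pendant –COOCH3: carbonyl C bonded to C and –OCH3 → ester.
  CH(F): halogen on an sp³ carbon → alkyl halide.
  CH(CH2NH2): pendant –CH2NH2: N on sp³ C, no adjacent C=O → amine.
  CH2OCH2: C–O–C with sp³ carbons on both sides and no adjacent C=O → ether.
  CH(OH): –OH on an sp³ carbon → alcohol (secondary).
  CH2NHCH2: C–N–C with sp³ carbons and no adjacent C=O → amine (secondary).
  CH2COOCH2: –C(=O)–O–C with C on the carbonyl side → ester.
  COOH: –COOH: carbonyl C bonded to –OH and C → carboxylic acid (the –OH is not a separate alcohol).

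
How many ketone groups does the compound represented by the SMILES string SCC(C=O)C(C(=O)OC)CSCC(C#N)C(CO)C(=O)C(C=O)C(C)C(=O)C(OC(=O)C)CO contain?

2

Working along the chain:
  HSCH2: –SH on an sp³ carbon → thiol.
  CH(CHO): pendant –CHO: carbonyl C bonded to C and H → aldehyde.
  CH(COOCH3): pendant –COOCH3: carbonyl C bonded to C and –OCH3 → ester.
  CH2SCH2: C–S–C linkage → sulfide (thioether).
  CH(CN): pendant –C≡N: nitrile.
  CH(CH2OH): pendant –CH2OH on an sp³ backbone C → alcohol.
  CO: –C(=O)– with carbon on both sides → ketone.
  CH(CHO): pendant –CHO: carbonyl C bonded to C and H → aldehyde.
  CO: –C(=O)– with carbon on both sides → ketone.
  CH(OCOCH3): pendant –OC(=O)CH3: an acyloxy group → ester.
  CH2OH: –OH on an sp³ carbon → alcohol.
Ketone appears at: CO, CO → 2.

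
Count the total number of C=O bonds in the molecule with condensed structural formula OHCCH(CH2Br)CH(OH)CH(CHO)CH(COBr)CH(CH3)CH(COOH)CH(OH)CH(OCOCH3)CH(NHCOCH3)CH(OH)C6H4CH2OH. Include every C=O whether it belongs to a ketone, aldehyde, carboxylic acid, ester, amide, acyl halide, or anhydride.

6

OHC: aldehyde, 1 C=O (running total 1).
CH(CHO): aldehyde, 1 C=O (running total 2).
CH(COBr): acyl halide, 1 C=O (running total 3).
CH(COOH): carboxylic acid, 1 C=O (running total 4).
CH(OCOCH3): ester, 1 C=O (running total 5).
CH(NHCOCH3): amide, 1 C=O (running total 6).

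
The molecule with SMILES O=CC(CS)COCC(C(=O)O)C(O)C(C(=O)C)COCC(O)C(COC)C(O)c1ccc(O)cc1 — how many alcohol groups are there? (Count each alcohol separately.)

3

terminal –CHO: carbonyl C bonded to H and C → aldehyde.
pendant –CH2SH → thiol.
C–O–C with sp³ carbons on both sides and no adjacent C=O → ether.
pendant –COOH: carbonyl C bonded to C and –OH → carboxylic acid.
–OH on an sp³ carbon → alcohol (secondary).
pendant –COCH3: carbonyl C bonded to two carbons → ketone.
C–O–C with sp³ carbons on both sides and no adjacent C=O → ether.
–OH on an sp³ carbon → alcohol (secondary).
pendant –CH2OCH3: C–O–C linkage → ether.
–OH on an sp³ carbon → alcohol (secondary).
–OH attached directly to an aromatic ring → phenol (not alcohol); the ring itself is an arene.
Alcohol appears at: CH(OH), CH(OH), CH(OH) → 3.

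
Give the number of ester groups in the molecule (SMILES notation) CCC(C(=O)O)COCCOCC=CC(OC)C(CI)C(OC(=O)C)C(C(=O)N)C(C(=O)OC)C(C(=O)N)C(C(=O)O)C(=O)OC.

3

pendant –COOH: carbonyl C bonded to C and –OH → carboxylic acid.
C–O–C with sp³ carbons on both sides and no adjacent C=O → ether.
C–O–C with sp³ carbons on both sides and no adjacent C=O → ether.
C=C double bond → alkene.
pendant –OCH3: C–O–C with sp³ C, no adjacent C=O → ether.
pendant –CH2X: halogen on sp³ carbon → alkyl halide.
pendant –OC(=O)CH3: an acyloxy group → ester.
pendant –CONH2: carbonyl C bonded to C and N → amide.
pendant –COOCH3: carbonyl C bonded to C and –OCH3 → ester.
pendant –CONH2: carbonyl C bonded to C and N → amide.
pendant –COOH: carbonyl C bonded to C and –OH → carboxylic acid.
–C(=O)OCH3: carbonyl C bonded to C and to –OCH3 → ester (not ketone + ether).
Ester appears at: CH(OCOCH3), CH(COOCH3), COOCH3 → 3.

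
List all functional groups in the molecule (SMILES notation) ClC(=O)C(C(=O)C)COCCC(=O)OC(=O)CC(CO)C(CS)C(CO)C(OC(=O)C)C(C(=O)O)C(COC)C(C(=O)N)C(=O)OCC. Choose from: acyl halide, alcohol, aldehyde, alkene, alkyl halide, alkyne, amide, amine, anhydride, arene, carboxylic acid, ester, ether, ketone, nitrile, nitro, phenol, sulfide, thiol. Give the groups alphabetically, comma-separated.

Taking each segment in turn:
  ClCO: –C(=O)Cl: carbonyl C bonded to C and to a halogen → acyl halide (not alkyl halide).
  CH(COCH3): pendant –COCH3: carbonyl C bonded to two carbons → ketone.
  CH2OCH2: C–O–C with sp³ carbons on both sides and no adjacent C=O → ether.
  CH2CO-O-COCH2: two acyl groups sharing one oxygen, –C(=O)–O–C(=O)– → anhydride.
  CH(CH2OH): pendant –CH2OH on an sp³ backbone C → alcohol.
  CH(CH2SH): pendant –CH2SH → thiol.
  CH(CH2OH): pendant –CH2OH on an sp³ backbone C → alcohol.
  CH(OCOCH3): pendant –OC(=O)CH3: an acyloxy group → ester.
  CH(COOH): pendant –COOH: carbonyl C bonded to C and –OH → carboxylic acid.
  CH(CH2OCH3): pendant –CH2OCH3: C–O–C linkage → ether.
  CH(CONH2): pendant –CONH2: carbonyl C bonded to C and N → amide.
  COOCH2CH3: –C(=O)OCH2CH3: carbonyl C bonded to C and to –OEt → ester.

acyl halide, alcohol, amide, anhydride, carboxylic acid, ester, ether, ketone, thiol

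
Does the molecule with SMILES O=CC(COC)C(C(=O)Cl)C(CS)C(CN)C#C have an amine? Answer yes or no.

Working along the chain:
  OHC: terminal –CHO: carbonyl C bonded to H and C → aldehyde.
  CH(CH2OCH3): pendant –CH2OCH3: C–O–C linkage → ether.
  CH(COCl): pendant –C(=O)X: carbonyl C bonded to C and halogen → acyl halide.
  CH(CH2SH): pendant –CH2SH → thiol.
  CH(CH2NH2): pendant –CH2NH2: N on sp³ C, no adjacent C=O → amine.
  C≡CH: C≡C triple bond → alkyne.
The CH(CH2NH2) segment supplies the amine: pendant –CH2NH2: N on sp³ C, no adjacent C=O → amine.

yes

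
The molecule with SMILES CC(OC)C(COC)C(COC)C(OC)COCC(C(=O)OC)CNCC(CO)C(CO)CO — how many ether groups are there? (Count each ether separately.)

5

Taking each segment in turn:
  CH(OCH3): pendant –OCH3: C–O–C with sp³ C, no adjacent C=O → ether.
  CH(CH2OCH3): pendant –CH2OCH3: C–O–C linkage → ether.
  CH(CH2OCH3): pendant –CH2OCH3: C–O–C linkage → ether.
  CH(OCH3): pendant –OCH3: C–O–C with sp³ C, no adjacent C=O → ether.
  CH2OCH2: C–O–C with sp³ carbons on both sides and no adjacent C=O → ether.
  CH(COOCH3): pendant –COOCH3: carbonyl C bonded to C and –OCH3 → ester.
  CH2NHCH2: C–N–C with sp³ carbons and no adjacent C=O → amine (secondary).
  CH(CH2OH): pendant –CH2OH on an sp³ backbone C → alcohol.
  CH(CH2OH): pendant –CH2OH on an sp³ backbone C → alcohol.
  CH2OH: –OH on an sp³ carbon → alcohol.
Ether appears at: CH(OCH3), CH(CH2OCH3), CH(CH2OCH3), CH(OCH3), CH2OCH2 → 5.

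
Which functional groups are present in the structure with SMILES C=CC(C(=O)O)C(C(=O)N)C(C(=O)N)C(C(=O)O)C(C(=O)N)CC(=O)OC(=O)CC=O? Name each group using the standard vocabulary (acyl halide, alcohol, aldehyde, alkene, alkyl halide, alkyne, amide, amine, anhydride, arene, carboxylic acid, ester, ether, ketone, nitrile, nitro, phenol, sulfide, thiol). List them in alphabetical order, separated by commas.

Reading the structure from left to right:
  CH2=CH: C=C double bond → alkene.
  CH(COOH): pendant –COOH: carbonyl C bonded to C and –OH → carboxylic acid.
  CH(CONH2): pendant –CONH2: carbonyl C bonded to C and N → amide.
  CH(CONH2): pendant –CONH2: carbonyl C bonded to C and N → amide.
  CH(COOH): pendant –COOH: carbonyl C bonded to C and –OH → carboxylic acid.
  CH(CONH2): pendant –CONH2: carbonyl C bonded to C and N → amide.
  CH2CO-O-COCH2: two acyl groups sharing one oxygen, –C(=O)–O–C(=O)– → anhydride.
  CHO: terminal –CHO: carbonyl C bonded to H and C → aldehyde.

aldehyde, alkene, amide, anhydride, carboxylic acid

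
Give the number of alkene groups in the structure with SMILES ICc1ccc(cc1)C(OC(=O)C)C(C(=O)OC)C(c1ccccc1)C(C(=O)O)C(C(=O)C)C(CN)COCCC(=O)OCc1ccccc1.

0

Reading the structure from left to right:
  ICH2: halogen on an sp³ carbon → alkyl halide.
  C6H4: para-disubstituted benzene ring → arene.
  CH(OCOCH3): pendant –OC(=O)CH3: an acyloxy group → ester.
  CH(COOCH3): pendant –COOCH3: carbonyl C bonded to C and –OCH3 → ester.
  CH(C6H5): pendant –C6H5: benzene ring → arene.
  CH(COOH): pendant –COOH: carbonyl C bonded to C and –OH → carboxylic acid.
  CH(COCH3): pendant –COCH3: carbonyl C bonded to two carbons → ketone.
  CH(CH2NH2): pendant –CH2NH2: N on sp³ C, no adjacent C=O → amine.
  CH2OCH2: C–O–C with sp³ carbons on both sides and no adjacent C=O → ether.
  CH2COOCH2: –C(=O)–O–C with C on the carbonyl side → ester.
  C6H5: –C6H5 phenyl ring → arene.
No segment is a alkene: C6H4 is arene, not alkene; CH(C6H5) is arene, not alkene; C6H5 is arene, not alkene. → 0.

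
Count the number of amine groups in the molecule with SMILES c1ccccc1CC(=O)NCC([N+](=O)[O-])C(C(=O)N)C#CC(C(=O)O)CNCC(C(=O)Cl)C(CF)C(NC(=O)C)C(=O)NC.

C6H5– phenyl ring → arene.
–C(=O)–N– linkage → amide (the N is not an amine).
–NO2 on an sp³ carbon → nitro (the N=O is not a carbonyl).
pendant –CONH2: carbonyl C bonded to C and N → amide.
C≡C triple bond → alkyne.
pendant –COOH: carbonyl C bonded to C and –OH → carboxylic acid.
C–N–C with sp³ carbons and no adjacent C=O → amine (secondary).
pendant –C(=O)X: carbonyl C bonded to C and halogen → acyl halide.
pendant –CH2X: halogen on sp³ carbon → alkyl halide.
pendant –NHC(=O)CH3: N bonded to a carbonyl → amide (not amine).
–C(=O)NHCH3: carbonyl C bonded to C and to N → amide (the N is not an amine).
Amine appears at: CH2NHCH2 → 1.

1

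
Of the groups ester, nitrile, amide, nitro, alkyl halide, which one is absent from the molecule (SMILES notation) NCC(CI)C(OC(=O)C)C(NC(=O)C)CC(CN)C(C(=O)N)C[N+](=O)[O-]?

nitro: present (CH2NO2 — –NO2 on carbon → nitro group).
amide: present (CH(NHCOCH3) — pendant –NHC(=O)CH3: N bonded to a carbonyl → amide (not amine)).
ester: present (CH(OCOCH3) — pendant –OC(=O)CH3: an acyloxy group → ester).
alkyl halide: present (CH(CH2I) — pendant –CH2X: halogen on sp³ carbon → alkyl halide).
nitrile: no segment matches this pattern.

nitrile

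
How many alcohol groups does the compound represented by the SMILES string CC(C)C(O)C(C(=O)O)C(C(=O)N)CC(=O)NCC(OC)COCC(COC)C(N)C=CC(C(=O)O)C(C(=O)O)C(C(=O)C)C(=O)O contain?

–OH on an sp³ carbon → alcohol (secondary).
pendant –COOH: carbonyl C bonded to C and –OH → carboxylic acid.
pendant –CONH2: carbonyl C bonded to C and N → amide.
–C(=O)–N– linkage → amide (the N is not an amine).
pendant –OCH3: C–O–C with sp³ C, no adjacent C=O → ether.
C–O–C with sp³ carbons on both sides and no adjacent C=O → ether.
pendant –CH2OCH3: C–O–C linkage → ether.
–NH2 on an sp³ carbon with no adjacent C=O → amine.
C=C double bond → alkene.
pendant –COOH: carbonyl C bonded to C and –OH → carboxylic acid.
pendant –COOH: carbonyl C bonded to C and –OH → carboxylic acid.
pendant –COCH3: carbonyl C bonded to two carbons → ketone.
–COOH: carbonyl C bonded to –OH and C → carboxylic acid (the –OH is not a separate alcohol).
Alcohol appears at: CH(OH) → 1.

1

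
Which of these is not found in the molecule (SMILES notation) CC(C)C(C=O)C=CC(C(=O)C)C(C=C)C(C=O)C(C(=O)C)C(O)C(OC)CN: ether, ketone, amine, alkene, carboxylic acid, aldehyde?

ketone: present (CH(COCH3) — pendant –COCH3: carbonyl C bonded to two carbons → ketone).
ether: present (CH(OCH3) — pendant –OCH3: C–O–C with sp³ C, no adjacent C=O → ether).
aldehyde: present (CH(CHO) — pendant –CHO: carbonyl C bonded to C and H → aldehyde).
amine: present (CH2NH2 — –NH2 on an sp³ carbon with no adjacent C=O → amine).
alkene: present (CH=CH — C=C double bond → alkene).
carboxylic acid: no segment matches this pattern.

carboxylic acid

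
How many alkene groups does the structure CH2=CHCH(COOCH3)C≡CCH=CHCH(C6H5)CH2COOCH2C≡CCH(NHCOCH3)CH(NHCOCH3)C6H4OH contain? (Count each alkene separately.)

C=C double bond → alkene.
pendant –COOCH3: carbonyl C bonded to C and –OCH3 → ester.
C≡C triple bond → alkyne.
C=C double bond → alkene.
pendant –C6H5: benzene ring → arene.
–C(=O)–O–C with C on the carbonyl side → ester.
C≡C triple bond → alkyne.
pendant –NHC(=O)CH3: N bonded to a carbonyl → amide (not amine).
pendant –NHC(=O)CH3: N bonded to a carbonyl → amide (not amine).
–OH attached directly to an aromatic ring → phenol (not alcohol); the ring itself is an arene.
Alkene appears at: CH2=CH, CH=CH → 2.

2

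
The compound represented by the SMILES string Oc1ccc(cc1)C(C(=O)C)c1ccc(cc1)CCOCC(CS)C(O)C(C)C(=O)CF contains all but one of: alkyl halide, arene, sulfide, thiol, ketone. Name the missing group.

sulfide

ketone: present (CH(COCH3) — pendant –COCH3: carbonyl C bonded to two carbons → ketone).
thiol: present (CH(CH2SH) — pendant –CH2SH → thiol).
arene: present (HOC6H4 — –OH attached directly to an aromatic ring → phenol (not alcohol); the ring itself is an arene).
alkyl halide: present (CH2F — halogen on an sp³ carbon → alkyl halide).
sulfide: no segment matches this pattern.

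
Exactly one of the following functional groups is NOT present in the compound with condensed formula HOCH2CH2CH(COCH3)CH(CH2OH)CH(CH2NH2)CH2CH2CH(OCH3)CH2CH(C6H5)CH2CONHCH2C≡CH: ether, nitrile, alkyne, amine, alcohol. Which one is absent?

nitrile

alcohol: present (HOCH2 — HO– on an sp³ carbon → alcohol).
amine: present (CH(CH2NH2) — pendant –CH2NH2: N on sp³ C, no adjacent C=O → amine).
alkyne: present (C≡CH — C≡C triple bond → alkyne).
ether: present (CH(OCH3) — pendant –OCH3: C–O–C with sp³ C, no adjacent C=O → ether).
nitrile: absent. In C≡CH, the triple bond is C≡C, not C≡N.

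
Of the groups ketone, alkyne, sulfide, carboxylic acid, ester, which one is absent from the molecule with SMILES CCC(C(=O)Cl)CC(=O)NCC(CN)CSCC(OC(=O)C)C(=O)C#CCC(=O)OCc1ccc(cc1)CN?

carboxylic acid

ester: present (CH(OCOCH3) — pendant –OC(=O)CH3: an acyloxy group → ester).
sulfide: present (CH2SCH2 — C–S–C linkage → sulfide (thioether)).
alkyne: present (C≡C — C≡C triple bond → alkyne).
ketone: present (CO — –C(=O)– with carbon on both sides → ketone).
carboxylic acid: absent. In each of CH(OCOCH3) and CH2COOCH2, the acyl oxygen is bonded to carbon (–O–C), not to H, so this is an ester. In CH2CONHCH2, the carbonyl is bonded to nitrogen, not to –OH; that is an amide.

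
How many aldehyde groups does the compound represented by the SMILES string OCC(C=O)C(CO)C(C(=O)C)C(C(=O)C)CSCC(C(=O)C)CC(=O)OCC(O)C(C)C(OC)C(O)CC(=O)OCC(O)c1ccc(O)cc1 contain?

1

Taking each segment in turn:
  HOCH2: HO– on an sp³ carbon → alcohol.
  CH(CHO): pendant –CHO: carbonyl C bonded to C and H → aldehyde.
  CH(CH2OH): pendant –CH2OH on an sp³ backbone C → alcohol.
  CH(COCH3): pendant –COCH3: carbonyl C bonded to two carbons → ketone.
  CH(COCH3): pendant –COCH3: carbonyl C bonded to two carbons → ketone.
  CH2SCH2: C–S–C linkage → sulfide (thioether).
  CH(COCH3): pendant –COCH3: carbonyl C bonded to two carbons → ketone.
  CH2COOCH2: –C(=O)–O–C with C on the carbonyl side → ester.
  CH(OH): –OH on an sp³ carbon → alcohol (secondary).
  CH(OCH3): pendant –OCH3: C–O–C with sp³ C, no adjacent C=O → ether.
  CH(OH): –OH on an sp³ carbon → alcohol (secondary).
  CH2COOCH2: –C(=O)–O–C with C on the carbonyl side → ester.
  CH(OH): –OH on an sp³ carbon → alcohol (secondary).
  C6H4OH: –OH attached directly to an aromatic ring → phenol (not alcohol); the ring itself is an arene.
Aldehyde appears at: CH(CHO) → 1.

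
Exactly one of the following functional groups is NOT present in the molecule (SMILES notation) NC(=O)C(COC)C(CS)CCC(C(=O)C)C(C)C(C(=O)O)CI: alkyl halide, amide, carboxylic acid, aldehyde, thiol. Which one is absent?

aldehyde

thiol: present (CH(CH2SH) — pendant –CH2SH → thiol).
amide: present (H2NCO — –C(=O)NH2: carbonyl C bonded to C and to N → amide (the N is not a separate amine)).
alkyl halide: present (CH2I — halogen on an sp³ carbon → alkyl halide).
carboxylic acid: present (CH(COOH) — pendant –COOH: carbonyl C bonded to C and –OH → carboxylic acid).
aldehyde: absent. In CH(COCH3), the carbonyl carbon is bonded to two carbons, so it is a ketone, not an aldehyde. In CH(COOH), the carbonyl carbon bears –OH, not –H, so it is a carboxylic acid.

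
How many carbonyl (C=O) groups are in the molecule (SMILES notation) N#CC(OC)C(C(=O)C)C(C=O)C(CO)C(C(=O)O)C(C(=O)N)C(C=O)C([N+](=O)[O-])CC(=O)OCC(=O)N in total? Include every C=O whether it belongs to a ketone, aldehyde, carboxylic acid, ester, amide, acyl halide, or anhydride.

7

CH(COCH3): ketone, 1 C=O (running total 1).
CH(CHO): aldehyde, 1 C=O (running total 2).
CH(COOH): carboxylic acid, 1 C=O (running total 3).
CH(CONH2): amide, 1 C=O (running total 4).
CH(CHO): aldehyde, 1 C=O (running total 5).
CH2COOCH2: ester, 1 C=O (running total 6).
CONH2: amide, 1 C=O (running total 7).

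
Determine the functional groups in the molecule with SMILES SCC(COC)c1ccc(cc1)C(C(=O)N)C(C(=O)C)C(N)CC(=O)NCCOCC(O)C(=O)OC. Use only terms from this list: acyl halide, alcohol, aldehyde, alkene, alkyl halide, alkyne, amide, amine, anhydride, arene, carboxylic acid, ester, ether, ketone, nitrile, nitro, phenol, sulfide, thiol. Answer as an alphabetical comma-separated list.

Working along the chain:
  HSCH2: –SH on an sp³ carbon → thiol.
  CH(CH2OCH3): pendant –CH2OCH3: C–O–C linkage → ether.
  C6H4: para-disubstituted benzene ring → arene.
  CH(CONH2): pendant –CONH2: carbonyl C bonded to C and N → amide.
  CH(COCH3): pendant –COCH3: carbonyl C bonded to two carbons → ketone.
  CH(NH2): –NH2 on an sp³ carbon with no adjacent C=O → amine.
  CH2CONHCH2: –C(=O)–N– linkage → amide (the N is not an amine).
  CH2OCH2: C–O–C with sp³ carbons on both sides and no adjacent C=O → ether.
  CH(OH): –OH on an sp³ carbon → alcohol (secondary).
  COOCH3: –C(=O)OCH3: carbonyl C bonded to C and to –OCH3 → ester (not ketone + ether).

alcohol, amide, amine, arene, ester, ether, ketone, thiol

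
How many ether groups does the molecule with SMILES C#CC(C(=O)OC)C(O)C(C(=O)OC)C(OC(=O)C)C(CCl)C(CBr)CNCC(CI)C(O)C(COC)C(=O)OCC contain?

1

Reading the structure from left to right:
  HC≡C: C≡C triple bond → alkyne.
  CH(COOCH3): pendant –COOCH3: carbonyl C bonded to C and –OCH3 → ester.
  CH(OH): –OH on an sp³ carbon → alcohol (secondary).
  CH(COOCH3): pendant –COOCH3: carbonyl C bonded to C and –OCH3 → ester.
  CH(OCOCH3): pendant –OC(=O)CH3: an acyloxy group → ester.
  CH(CH2Cl): pendant –CH2X: halogen on sp³ carbon → alkyl halide.
  CH(CH2Br): pendant –CH2X: halogen on sp³ carbon → alkyl halide.
  CH2NHCH2: C–N–C with sp³ carbons and no adjacent C=O → amine (secondary).
  CH(CH2I): pendant –CH2X: halogen on sp³ carbon → alkyl halide.
  CH(OH): –OH on an sp³ carbon → alcohol (secondary).
  CH(CH2OCH3): pendant –CH2OCH3: C–O–C linkage → ether.
  COOCH2CH3: –C(=O)OCH2CH3: carbonyl C bonded to C and to –OEt → ester.
Ether appears at: CH(CH2OCH3) → 1.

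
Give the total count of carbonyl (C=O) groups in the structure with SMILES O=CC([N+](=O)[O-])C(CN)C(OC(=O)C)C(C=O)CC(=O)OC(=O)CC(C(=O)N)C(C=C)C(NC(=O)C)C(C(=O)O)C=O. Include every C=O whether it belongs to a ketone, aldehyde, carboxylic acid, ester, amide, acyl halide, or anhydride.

9

OHC: aldehyde, 1 C=O (running total 1).
CH(OCOCH3): ester, 1 C=O (running total 2).
CH(CHO): aldehyde, 1 C=O (running total 3).
CH2CO-O-COCH2: anhydride, 2 C=O (running total 5).
CH(CONH2): amide, 1 C=O (running total 6).
CH(NHCOCH3): amide, 1 C=O (running total 7).
CH(COOH): carboxylic acid, 1 C=O (running total 8).
CHO: aldehyde, 1 C=O (running total 9).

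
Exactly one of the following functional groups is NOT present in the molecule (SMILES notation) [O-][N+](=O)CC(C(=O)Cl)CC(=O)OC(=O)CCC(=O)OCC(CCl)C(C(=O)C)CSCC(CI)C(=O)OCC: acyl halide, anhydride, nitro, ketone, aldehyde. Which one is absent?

nitro: present (O2NCH2 — –NO2 on carbon → nitro group).
ketone: present (CH(COCH3) — pendant –COCH3: carbonyl C bonded to two carbons → ketone).
acyl halide: present (CH(COCl) — pendant –C(=O)X: carbonyl C bonded to C and halogen → acyl halide).
anhydride: present (CH2CO-O-COCH2 — two acyl groups sharing one oxygen, –C(=O)–O–C(=O)– → anhydride).
aldehyde: absent. In CH(COCH3), the carbonyl carbon is bonded to two carbons, so it is a ketone, not an aldehyde.

aldehyde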